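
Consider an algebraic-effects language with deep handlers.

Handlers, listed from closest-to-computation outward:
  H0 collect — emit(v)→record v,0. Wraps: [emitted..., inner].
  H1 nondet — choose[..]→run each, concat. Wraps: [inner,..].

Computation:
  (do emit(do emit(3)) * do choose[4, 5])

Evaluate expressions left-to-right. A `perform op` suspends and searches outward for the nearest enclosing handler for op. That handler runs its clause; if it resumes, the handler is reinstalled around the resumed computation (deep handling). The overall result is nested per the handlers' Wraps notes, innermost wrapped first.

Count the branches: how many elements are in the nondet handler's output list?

Answer: 2

Working:
emit(3) @ H0 ⇒ out+=3
emit(0) @ H0 ⇒ out+=0
choose[4, 5] @ H1
  branch[0] choose=4:
    H0 returns [3, 0, 0]
    H1 returns [[3, 0, 0]]
  branch[1] choose=5:
    H0 returns [3, 0, 0]
    H1 returns [[3, 0, 0]]
= [[3, 0, 0], [3, 0, 0]]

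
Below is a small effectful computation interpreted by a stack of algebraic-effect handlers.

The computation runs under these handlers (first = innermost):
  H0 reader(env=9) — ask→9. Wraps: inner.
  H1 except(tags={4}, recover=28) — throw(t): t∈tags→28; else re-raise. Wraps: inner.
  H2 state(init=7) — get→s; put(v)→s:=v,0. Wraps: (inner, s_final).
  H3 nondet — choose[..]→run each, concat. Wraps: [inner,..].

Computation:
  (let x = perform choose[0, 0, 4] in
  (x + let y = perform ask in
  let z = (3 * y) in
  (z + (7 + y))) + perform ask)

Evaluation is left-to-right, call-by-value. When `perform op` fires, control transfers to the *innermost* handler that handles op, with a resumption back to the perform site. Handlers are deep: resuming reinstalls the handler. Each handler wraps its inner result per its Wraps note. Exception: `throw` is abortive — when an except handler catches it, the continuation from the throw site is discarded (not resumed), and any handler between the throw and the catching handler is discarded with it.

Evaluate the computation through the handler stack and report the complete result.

Answer: [(52, 7), (52, 7), (56, 7)]

Evaluation trace:
choose[0, 0, 4] @ H3
  branch[0] choose=0:
    ask @ H0 ⇒ 9
    ask @ H0 ⇒ 9
    H0 returns 52
    H1 returns 52
    H2 returns (52, 7)
    H3 returns [(52, 7)]
  branch[1] choose=0:
    ask @ H0 ⇒ 9
    ask @ H0 ⇒ 9
    H0 returns 52
    H1 returns 52
    H2 returns (52, 7)
    H3 returns [(52, 7)]
  branch[2] choose=4:
    ask @ H0 ⇒ 9
    ask @ H0 ⇒ 9
    H0 returns 56
    H1 returns 56
    H2 returns (56, 7)
    H3 returns [(56, 7)]
= [(52, 7), (52, 7), (56, 7)]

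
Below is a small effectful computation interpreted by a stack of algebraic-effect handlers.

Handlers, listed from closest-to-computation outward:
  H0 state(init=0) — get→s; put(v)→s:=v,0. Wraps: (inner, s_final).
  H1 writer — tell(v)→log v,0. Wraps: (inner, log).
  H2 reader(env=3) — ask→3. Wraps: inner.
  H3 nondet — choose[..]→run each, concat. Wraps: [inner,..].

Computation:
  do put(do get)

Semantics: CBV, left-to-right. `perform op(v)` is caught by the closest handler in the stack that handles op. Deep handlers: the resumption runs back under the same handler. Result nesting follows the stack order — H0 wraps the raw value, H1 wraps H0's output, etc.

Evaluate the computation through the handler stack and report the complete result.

Answer: [((0, 0), ())]

Step-by-step:
get @ H0 ⇒ 0
put(0) @ H0 ⇒ s:=0
H0 returns (0, 0)
H1 returns ((0, 0), ())
H2 returns ((0, 0), ())
H3 returns [((0, 0), ())]
= [((0, 0), ())]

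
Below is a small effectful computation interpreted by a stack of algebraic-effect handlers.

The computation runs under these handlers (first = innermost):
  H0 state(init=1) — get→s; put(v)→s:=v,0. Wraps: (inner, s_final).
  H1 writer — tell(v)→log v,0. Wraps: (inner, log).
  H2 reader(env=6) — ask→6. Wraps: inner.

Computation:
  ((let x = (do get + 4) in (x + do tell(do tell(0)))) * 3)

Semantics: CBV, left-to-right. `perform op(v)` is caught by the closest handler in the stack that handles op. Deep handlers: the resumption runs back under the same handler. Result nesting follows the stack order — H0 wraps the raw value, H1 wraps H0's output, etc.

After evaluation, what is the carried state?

Working:
get @ H0 ⇒ 1
tell(0) @ H1 ⇒ log+=0
tell(0) @ H1 ⇒ log+=0
H0 returns (15, 1)
H1 returns ((15, 1), (0, 0))
H2 returns ((15, 1), (0, 0))
= ((15, 1), (0, 0))

Answer: 1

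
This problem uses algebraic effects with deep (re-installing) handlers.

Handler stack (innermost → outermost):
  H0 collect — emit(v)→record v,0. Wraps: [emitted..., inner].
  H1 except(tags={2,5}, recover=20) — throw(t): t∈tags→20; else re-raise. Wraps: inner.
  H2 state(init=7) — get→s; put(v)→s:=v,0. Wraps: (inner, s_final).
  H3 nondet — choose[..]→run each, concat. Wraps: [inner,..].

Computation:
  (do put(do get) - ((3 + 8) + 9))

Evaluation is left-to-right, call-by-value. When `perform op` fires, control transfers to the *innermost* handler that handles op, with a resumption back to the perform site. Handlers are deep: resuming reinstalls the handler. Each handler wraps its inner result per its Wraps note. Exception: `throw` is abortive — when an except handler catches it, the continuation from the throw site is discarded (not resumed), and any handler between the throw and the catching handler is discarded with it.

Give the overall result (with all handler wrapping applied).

Step-by-step:
get @ H2 ⇒ 7
put(7) @ H2 ⇒ s:=7
H0 returns [-20]
H1 returns [-20]
H2 returns ([-20], 7)
H3 returns [([-20], 7)]
= [([-20], 7)]

Answer: [([-20], 7)]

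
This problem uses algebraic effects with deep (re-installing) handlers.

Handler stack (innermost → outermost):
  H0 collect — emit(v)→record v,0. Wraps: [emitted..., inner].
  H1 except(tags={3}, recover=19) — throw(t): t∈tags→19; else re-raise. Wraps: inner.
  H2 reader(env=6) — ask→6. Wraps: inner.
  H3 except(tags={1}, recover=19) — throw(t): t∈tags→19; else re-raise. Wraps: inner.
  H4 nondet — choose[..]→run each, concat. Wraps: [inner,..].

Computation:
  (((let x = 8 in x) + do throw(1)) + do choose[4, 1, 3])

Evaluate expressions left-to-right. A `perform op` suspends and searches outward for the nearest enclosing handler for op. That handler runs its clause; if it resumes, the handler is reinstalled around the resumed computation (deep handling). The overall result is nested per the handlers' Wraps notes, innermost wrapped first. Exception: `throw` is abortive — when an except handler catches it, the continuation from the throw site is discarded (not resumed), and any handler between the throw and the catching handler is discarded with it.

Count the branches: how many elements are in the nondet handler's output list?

Answer: 1

Step-by-step:
throw(1) @ H1 re-raised
throw(1) @ H3 caught ⇒ 19
H4 returns [19]
= [19]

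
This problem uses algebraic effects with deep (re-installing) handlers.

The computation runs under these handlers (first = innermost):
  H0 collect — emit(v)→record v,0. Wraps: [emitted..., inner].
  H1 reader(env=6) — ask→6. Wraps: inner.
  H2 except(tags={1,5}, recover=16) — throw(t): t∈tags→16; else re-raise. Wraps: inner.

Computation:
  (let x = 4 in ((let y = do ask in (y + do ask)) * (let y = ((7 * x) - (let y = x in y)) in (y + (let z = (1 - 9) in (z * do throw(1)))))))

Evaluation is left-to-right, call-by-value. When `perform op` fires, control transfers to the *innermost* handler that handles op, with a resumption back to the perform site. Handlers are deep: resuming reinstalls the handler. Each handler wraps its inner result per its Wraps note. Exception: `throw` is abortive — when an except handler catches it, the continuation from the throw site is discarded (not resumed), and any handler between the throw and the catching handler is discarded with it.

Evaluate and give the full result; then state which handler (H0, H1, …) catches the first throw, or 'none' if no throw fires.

Answer: 16 ; first throw caught by: H2

Working:
ask @ H1 ⇒ 6
ask @ H1 ⇒ 6
throw(1) @ H2 caught ⇒ 16
= 16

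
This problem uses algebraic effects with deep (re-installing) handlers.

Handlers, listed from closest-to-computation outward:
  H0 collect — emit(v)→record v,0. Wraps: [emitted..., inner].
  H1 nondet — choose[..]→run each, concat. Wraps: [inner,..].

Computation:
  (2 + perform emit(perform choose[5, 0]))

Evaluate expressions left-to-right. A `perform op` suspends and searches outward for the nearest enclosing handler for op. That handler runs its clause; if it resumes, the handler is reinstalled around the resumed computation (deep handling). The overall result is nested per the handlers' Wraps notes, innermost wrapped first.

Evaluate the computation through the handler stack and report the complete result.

Evaluation trace:
choose[5, 0] @ H1
  branch[0] choose=5:
    emit(5) @ H0 ⇒ out+=5
    H0 returns [5, 2]
    H1 returns [[5, 2]]
  branch[1] choose=0:
    emit(0) @ H0 ⇒ out+=0
    H0 returns [0, 2]
    H1 returns [[0, 2]]
= [[5, 2], [0, 2]]

Answer: [[5, 2], [0, 2]]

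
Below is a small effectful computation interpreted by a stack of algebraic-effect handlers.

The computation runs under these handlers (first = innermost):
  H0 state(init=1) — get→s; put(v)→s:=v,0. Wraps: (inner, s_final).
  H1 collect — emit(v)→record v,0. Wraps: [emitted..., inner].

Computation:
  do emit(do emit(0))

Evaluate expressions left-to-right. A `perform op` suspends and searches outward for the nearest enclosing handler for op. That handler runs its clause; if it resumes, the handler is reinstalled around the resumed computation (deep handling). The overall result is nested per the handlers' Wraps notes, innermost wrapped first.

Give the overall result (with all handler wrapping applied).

Evaluation trace:
emit(0) @ H1 ⇒ out+=0
emit(0) @ H1 ⇒ out+=0
H0 returns (0, 1)
H1 returns [0, 0, (0, 1)]
= [0, 0, (0, 1)]

Answer: [0, 0, (0, 1)]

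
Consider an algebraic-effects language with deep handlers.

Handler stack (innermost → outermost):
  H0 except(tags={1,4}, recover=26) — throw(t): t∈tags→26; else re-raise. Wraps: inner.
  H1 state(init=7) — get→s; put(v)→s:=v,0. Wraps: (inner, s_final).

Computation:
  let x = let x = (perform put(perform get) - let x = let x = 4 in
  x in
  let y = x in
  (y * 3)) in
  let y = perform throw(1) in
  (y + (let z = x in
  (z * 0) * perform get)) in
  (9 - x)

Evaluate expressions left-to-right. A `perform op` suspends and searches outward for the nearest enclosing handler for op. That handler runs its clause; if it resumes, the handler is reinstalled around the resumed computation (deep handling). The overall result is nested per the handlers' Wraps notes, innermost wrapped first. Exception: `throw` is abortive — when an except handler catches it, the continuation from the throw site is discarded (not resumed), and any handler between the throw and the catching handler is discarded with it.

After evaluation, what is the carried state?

Answer: 7

Evaluation trace:
get @ H1 ⇒ 7
put(7) @ H1 ⇒ s:=7
throw(1) @ H0 caught ⇒ 26
H1 returns (26, 7)
= (26, 7)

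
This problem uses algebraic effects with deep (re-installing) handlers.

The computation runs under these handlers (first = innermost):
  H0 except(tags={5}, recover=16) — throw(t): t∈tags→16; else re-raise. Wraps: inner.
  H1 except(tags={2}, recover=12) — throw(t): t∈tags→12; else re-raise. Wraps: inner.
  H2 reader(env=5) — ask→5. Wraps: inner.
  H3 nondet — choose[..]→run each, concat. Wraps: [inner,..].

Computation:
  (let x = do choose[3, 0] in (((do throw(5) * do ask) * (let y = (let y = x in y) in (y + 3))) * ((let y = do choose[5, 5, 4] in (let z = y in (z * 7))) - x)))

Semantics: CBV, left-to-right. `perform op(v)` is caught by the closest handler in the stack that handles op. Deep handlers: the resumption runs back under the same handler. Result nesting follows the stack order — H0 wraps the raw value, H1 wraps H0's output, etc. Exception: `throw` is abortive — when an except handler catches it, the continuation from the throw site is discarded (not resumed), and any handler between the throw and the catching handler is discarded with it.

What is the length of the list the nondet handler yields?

Answer: 2

Step-by-step:
choose[3, 0] @ H3
  branch[0] choose=3:
    throw(5) @ H0 caught ⇒ 16
    H1 returns 16
    H2 returns 16
    H3 returns [16]
  branch[1] choose=0:
    throw(5) @ H0 caught ⇒ 16
    H1 returns 16
    H2 returns 16
    H3 returns [16]
= [16, 16]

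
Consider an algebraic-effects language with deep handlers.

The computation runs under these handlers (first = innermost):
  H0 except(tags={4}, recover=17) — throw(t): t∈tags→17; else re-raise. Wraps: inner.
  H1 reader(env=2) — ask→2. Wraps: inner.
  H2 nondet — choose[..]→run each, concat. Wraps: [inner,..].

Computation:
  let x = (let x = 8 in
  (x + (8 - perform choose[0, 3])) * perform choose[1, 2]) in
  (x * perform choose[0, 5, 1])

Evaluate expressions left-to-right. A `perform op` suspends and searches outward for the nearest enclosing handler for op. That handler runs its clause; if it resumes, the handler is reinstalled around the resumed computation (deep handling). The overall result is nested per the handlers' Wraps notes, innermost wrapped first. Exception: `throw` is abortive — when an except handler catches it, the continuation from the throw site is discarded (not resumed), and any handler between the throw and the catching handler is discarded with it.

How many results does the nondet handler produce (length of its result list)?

Answer: 12

Working:
choose[0, 3] @ H2
  branch[0] choose=0:
    choose[1, 2] @ H2
      branch[0] choose=1:
        choose[0, 5, 1] @ H2
          branch[0] choose=0:
            H0 returns 0
            H1 returns 0
            H2 returns [0]
          branch[1] choose=5:
            H0 returns 80
            H1 returns 80
            H2 returns [80]
          branch[2] choose=1:
            H0 returns 16
            H1 returns 16
            H2 returns [16]
      branch[1] choose=2:
        choose[0, 5, 1] @ H2
          branch[0] choose=0:
            H0 returns 0
            H1 returns 0
            H2 returns [0]
          branch[1] choose=5:
            H0 returns 160
            H1 returns 160
            H2 returns [160]
          branch[2] choose=1:
            H0 returns 32
            H1 returns 32
            H2 returns [32]
  branch[1] choose=3:
    choose[1, 2] @ H2
      branch[0] choose=1:
        choose[0, 5, 1] @ H2
          branch[0] choose=0:
            H0 returns 0
            H1 returns 0
            H2 returns [0]
          branch[1] choose=5:
            H0 returns 65
            H1 returns 65
            H2 returns [65]
          branch[2] choose=1:
            H0 returns 13
            H1 returns 13
            H2 returns [13]
      branch[1] choose=2:
        choose[0, 5, 1] @ H2
          branch[0] choose=0:
            H0 returns 0
            H1 returns 0
            H2 returns [0]
          branch[1] choose=5:
            H0 returns 130
            H1 returns 130
            H2 returns [130]
          branch[2] choose=1:
            H0 returns 26
            H1 returns 26
            H2 returns [26]
= [0, 80, 16, 0, 160, 32, 0, 65, 13, 0, 130, 26]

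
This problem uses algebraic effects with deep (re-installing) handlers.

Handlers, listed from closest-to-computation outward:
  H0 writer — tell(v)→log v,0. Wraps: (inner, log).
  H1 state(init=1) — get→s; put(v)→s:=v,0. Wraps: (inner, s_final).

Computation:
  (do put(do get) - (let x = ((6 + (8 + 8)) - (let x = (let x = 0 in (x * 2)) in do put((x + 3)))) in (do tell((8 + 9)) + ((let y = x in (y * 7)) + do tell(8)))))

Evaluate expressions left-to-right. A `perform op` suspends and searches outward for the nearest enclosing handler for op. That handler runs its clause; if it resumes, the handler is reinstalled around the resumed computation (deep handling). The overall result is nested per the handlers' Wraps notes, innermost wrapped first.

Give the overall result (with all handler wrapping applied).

Evaluation trace:
get @ H1 ⇒ 1
put(1) @ H1 ⇒ s:=1
put(3) @ H1 ⇒ s:=3
tell(17) @ H0 ⇒ log+=17
tell(8) @ H0 ⇒ log+=8
H0 returns (-154, (17, 8))
H1 returns ((-154, (17, 8)), 3)
= ((-154, (17, 8)), 3)

Answer: ((-154, (17, 8)), 3)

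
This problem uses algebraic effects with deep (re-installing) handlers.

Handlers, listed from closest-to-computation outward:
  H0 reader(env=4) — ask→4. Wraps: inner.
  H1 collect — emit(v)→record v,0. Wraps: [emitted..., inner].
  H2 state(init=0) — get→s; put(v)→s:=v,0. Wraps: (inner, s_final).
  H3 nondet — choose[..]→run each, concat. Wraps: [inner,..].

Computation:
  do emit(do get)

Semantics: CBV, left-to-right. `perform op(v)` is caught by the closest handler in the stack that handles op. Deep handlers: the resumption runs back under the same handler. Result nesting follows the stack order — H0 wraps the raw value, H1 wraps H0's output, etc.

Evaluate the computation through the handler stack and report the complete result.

Evaluation trace:
get @ H2 ⇒ 0
emit(0) @ H1 ⇒ out+=0
H0 returns 0
H1 returns [0, 0]
H2 returns ([0, 0], 0)
H3 returns [([0, 0], 0)]
= [([0, 0], 0)]

Answer: [([0, 0], 0)]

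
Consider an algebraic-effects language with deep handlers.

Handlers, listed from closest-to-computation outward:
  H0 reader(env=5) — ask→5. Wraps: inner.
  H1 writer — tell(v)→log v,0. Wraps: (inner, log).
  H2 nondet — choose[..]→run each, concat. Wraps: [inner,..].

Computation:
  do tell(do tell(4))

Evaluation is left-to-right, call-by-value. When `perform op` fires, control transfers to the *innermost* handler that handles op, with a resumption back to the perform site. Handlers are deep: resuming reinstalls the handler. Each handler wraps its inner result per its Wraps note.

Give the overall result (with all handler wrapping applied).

Working:
tell(4) @ H1 ⇒ log+=4
tell(0) @ H1 ⇒ log+=0
H0 returns 0
H1 returns (0, (4, 0))
H2 returns [(0, (4, 0))]
= [(0, (4, 0))]

Answer: [(0, (4, 0))]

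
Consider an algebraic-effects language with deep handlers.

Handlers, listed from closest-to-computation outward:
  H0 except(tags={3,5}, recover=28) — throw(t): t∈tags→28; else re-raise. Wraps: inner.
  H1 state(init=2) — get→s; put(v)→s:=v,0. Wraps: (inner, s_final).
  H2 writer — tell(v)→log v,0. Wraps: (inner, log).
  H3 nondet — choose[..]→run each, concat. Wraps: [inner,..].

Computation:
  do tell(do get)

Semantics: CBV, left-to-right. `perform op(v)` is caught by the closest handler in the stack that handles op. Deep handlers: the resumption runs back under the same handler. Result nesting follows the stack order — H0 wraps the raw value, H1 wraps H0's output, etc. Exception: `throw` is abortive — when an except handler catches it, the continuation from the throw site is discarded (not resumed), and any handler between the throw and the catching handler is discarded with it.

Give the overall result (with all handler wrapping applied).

Working:
get @ H1 ⇒ 2
tell(2) @ H2 ⇒ log+=2
H0 returns 0
H1 returns (0, 2)
H2 returns ((0, 2), (2))
H3 returns [((0, 2), (2))]
= [((0, 2), (2))]

Answer: [((0, 2), (2))]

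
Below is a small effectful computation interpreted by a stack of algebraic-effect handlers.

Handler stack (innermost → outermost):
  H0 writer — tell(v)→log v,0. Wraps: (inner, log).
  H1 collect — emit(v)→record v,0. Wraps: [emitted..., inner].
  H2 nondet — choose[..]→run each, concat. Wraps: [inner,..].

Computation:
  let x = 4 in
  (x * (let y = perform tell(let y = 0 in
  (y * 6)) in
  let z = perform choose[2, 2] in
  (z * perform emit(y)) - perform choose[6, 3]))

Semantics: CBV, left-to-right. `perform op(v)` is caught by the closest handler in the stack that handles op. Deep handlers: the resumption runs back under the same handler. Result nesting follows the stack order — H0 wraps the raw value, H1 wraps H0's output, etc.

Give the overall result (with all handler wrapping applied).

Evaluation trace:
tell(0) @ H0 ⇒ log+=0
choose[2, 2] @ H2
  branch[0] choose=2:
    emit(0) @ H1 ⇒ out+=0
    choose[6, 3] @ H2
      branch[0] choose=6:
        H0 returns (-24, (0))
        H1 returns [0, (-24, (0))]
        H2 returns [[0, (-24, (0))]]
      branch[1] choose=3:
        H0 returns (-12, (0))
        H1 returns [0, (-12, (0))]
        H2 returns [[0, (-12, (0))]]
  branch[1] choose=2:
    emit(0) @ H1 ⇒ out+=0
    choose[6, 3] @ H2
      branch[0] choose=6:
        H0 returns (-24, (0))
        H1 returns [0, (-24, (0))]
        H2 returns [[0, (-24, (0))]]
      branch[1] choose=3:
        H0 returns (-12, (0))
        H1 returns [0, (-12, (0))]
        H2 returns [[0, (-12, (0))]]
= [[0, (-24, (0))], [0, (-12, (0))], [0, (-24, (0))], [0, (-12, (0))]]

Answer: [[0, (-24, (0))], [0, (-12, (0))], [0, (-24, (0))], [0, (-12, (0))]]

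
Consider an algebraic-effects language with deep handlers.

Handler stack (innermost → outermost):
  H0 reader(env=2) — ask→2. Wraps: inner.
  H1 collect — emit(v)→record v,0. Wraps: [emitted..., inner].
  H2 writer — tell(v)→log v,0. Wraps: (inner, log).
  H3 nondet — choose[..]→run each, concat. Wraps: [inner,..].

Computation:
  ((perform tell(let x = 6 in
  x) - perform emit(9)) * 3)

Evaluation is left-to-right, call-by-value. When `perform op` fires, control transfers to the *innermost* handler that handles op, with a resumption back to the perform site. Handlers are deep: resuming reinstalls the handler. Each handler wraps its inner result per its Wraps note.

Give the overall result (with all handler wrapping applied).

Answer: [([9, 0], (6))]

Step-by-step:
tell(6) @ H2 ⇒ log+=6
emit(9) @ H1 ⇒ out+=9
H0 returns 0
H1 returns [9, 0]
H2 returns ([9, 0], (6))
H3 returns [([9, 0], (6))]
= [([9, 0], (6))]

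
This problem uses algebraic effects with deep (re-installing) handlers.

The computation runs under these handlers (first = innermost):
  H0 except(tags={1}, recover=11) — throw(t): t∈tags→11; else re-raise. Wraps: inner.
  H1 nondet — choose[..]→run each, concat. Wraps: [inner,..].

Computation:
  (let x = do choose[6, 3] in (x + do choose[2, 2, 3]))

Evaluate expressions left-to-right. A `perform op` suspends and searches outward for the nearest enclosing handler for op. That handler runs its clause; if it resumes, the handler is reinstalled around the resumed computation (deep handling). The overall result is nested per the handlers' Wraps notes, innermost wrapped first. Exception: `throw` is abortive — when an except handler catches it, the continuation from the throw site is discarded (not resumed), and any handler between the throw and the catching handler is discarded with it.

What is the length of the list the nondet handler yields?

Answer: 6

Working:
choose[6, 3] @ H1
  branch[0] choose=6:
    choose[2, 2, 3] @ H1
      branch[0] choose=2:
        H0 returns 8
        H1 returns [8]
      branch[1] choose=2:
        H0 returns 8
        H1 returns [8]
      branch[2] choose=3:
        H0 returns 9
        H1 returns [9]
  branch[1] choose=3:
    choose[2, 2, 3] @ H1
      branch[0] choose=2:
        H0 returns 5
        H1 returns [5]
      branch[1] choose=2:
        H0 returns 5
        H1 returns [5]
      branch[2] choose=3:
        H0 returns 6
        H1 returns [6]
= [8, 8, 9, 5, 5, 6]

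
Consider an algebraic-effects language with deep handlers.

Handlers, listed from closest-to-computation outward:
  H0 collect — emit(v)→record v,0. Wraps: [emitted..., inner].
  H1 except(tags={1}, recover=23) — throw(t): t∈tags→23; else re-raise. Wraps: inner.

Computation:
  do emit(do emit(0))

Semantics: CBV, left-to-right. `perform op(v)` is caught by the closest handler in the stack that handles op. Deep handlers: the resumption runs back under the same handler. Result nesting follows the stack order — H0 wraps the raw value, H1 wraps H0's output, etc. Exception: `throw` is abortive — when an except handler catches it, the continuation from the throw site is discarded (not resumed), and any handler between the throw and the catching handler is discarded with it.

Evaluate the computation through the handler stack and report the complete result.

Answer: [0, 0, 0]

Evaluation trace:
emit(0) @ H0 ⇒ out+=0
emit(0) @ H0 ⇒ out+=0
H0 returns [0, 0, 0]
H1 returns [0, 0, 0]
= [0, 0, 0]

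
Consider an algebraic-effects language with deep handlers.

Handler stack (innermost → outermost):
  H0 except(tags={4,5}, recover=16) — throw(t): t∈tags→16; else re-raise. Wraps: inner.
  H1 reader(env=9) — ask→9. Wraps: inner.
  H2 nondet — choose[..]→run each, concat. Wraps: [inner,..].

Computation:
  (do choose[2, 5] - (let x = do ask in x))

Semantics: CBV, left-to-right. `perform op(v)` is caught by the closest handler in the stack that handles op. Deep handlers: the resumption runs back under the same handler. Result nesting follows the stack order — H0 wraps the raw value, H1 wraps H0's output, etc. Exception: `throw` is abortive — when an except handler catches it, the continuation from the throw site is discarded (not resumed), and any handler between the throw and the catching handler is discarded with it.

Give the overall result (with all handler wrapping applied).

Answer: [-7, -4]

Step-by-step:
choose[2, 5] @ H2
  branch[0] choose=2:
    ask @ H1 ⇒ 9
    H0 returns -7
    H1 returns -7
    H2 returns [-7]
  branch[1] choose=5:
    ask @ H1 ⇒ 9
    H0 returns -4
    H1 returns -4
    H2 returns [-4]
= [-7, -4]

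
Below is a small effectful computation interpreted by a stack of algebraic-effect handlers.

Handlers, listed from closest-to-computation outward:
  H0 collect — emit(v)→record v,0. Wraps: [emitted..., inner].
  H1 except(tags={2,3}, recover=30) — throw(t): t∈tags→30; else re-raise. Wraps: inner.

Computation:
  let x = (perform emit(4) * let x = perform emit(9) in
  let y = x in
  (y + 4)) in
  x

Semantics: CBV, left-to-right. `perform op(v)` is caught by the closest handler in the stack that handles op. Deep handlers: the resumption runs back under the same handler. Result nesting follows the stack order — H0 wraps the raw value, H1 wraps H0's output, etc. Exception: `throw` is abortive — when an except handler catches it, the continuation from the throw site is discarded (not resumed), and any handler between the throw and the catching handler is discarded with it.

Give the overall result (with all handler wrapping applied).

Working:
emit(4) @ H0 ⇒ out+=4
emit(9) @ H0 ⇒ out+=9
H0 returns [4, 9, 0]
H1 returns [4, 9, 0]
= [4, 9, 0]

Answer: [4, 9, 0]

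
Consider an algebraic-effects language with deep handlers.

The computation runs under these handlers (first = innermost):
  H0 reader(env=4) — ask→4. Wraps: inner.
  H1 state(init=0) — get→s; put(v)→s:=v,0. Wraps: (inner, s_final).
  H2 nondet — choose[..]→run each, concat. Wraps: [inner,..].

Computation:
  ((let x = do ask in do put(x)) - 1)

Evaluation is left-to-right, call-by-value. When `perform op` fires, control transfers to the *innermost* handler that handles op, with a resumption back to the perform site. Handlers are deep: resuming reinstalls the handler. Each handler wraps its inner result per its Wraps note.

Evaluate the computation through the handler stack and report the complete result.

Answer: [(-1, 4)]

Evaluation trace:
ask @ H0 ⇒ 4
put(4) @ H1 ⇒ s:=4
H0 returns -1
H1 returns (-1, 4)
H2 returns [(-1, 4)]
= [(-1, 4)]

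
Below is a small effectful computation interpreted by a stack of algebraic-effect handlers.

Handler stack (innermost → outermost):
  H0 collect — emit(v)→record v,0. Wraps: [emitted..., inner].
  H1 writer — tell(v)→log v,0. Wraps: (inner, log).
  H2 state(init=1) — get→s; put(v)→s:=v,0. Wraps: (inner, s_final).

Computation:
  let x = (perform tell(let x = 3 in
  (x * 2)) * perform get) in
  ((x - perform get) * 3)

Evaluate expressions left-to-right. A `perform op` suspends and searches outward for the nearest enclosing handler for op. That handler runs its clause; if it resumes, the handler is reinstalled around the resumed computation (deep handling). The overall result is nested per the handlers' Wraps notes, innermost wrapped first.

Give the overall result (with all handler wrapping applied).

Answer: (([-3], (6)), 1)

Evaluation trace:
tell(6) @ H1 ⇒ log+=6
get @ H2 ⇒ 1
get @ H2 ⇒ 1
H0 returns [-3]
H1 returns ([-3], (6))
H2 returns (([-3], (6)), 1)
= (([-3], (6)), 1)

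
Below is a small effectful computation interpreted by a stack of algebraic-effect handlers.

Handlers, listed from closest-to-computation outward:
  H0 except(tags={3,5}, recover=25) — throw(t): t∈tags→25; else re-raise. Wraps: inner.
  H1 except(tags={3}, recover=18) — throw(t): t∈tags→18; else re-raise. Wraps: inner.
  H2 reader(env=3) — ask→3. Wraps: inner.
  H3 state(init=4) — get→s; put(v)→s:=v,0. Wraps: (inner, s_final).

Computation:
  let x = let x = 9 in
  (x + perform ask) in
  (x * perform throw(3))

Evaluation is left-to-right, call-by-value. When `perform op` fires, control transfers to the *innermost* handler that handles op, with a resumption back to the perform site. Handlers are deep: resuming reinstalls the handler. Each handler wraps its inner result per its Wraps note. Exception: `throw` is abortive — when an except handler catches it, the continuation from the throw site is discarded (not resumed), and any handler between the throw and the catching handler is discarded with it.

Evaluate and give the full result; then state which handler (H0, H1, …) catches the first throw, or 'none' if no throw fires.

Answer: (25, 4) ; first throw caught by: H0

Evaluation trace:
ask @ H2 ⇒ 3
throw(3) @ H0 caught ⇒ 25
H1 returns 25
H2 returns 25
H3 returns (25, 4)
= (25, 4)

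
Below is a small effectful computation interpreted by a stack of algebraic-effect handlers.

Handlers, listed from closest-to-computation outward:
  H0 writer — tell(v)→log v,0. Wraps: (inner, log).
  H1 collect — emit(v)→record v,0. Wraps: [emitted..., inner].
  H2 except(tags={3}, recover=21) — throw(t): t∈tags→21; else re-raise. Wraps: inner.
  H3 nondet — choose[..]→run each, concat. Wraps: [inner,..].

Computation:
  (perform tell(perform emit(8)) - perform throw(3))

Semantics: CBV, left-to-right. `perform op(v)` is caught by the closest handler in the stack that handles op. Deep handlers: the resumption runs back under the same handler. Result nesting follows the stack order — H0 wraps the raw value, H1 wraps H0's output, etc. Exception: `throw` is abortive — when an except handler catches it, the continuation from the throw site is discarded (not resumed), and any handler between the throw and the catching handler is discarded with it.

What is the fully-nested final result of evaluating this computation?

Answer: [21]

Step-by-step:
emit(8) @ H1 ⇒ out+=8
tell(0) @ H0 ⇒ log+=0
throw(3) @ H2 caught ⇒ 21
H3 returns [21]
= [21]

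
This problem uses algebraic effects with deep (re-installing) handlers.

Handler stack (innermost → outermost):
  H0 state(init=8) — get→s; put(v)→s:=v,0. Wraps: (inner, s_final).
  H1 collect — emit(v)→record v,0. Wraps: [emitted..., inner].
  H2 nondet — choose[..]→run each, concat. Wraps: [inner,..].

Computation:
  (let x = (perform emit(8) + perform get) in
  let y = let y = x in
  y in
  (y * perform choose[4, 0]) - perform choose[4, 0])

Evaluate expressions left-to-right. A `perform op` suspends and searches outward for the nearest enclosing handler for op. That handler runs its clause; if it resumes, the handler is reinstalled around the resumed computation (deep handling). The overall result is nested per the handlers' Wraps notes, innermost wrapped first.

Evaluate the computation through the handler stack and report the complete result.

Answer: [[8, (28, 8)], [8, (32, 8)], [8, (-4, 8)], [8, (0, 8)]]

Step-by-step:
emit(8) @ H1 ⇒ out+=8
get @ H0 ⇒ 8
choose[4, 0] @ H2
  branch[0] choose=4:
    choose[4, 0] @ H2
      branch[0] choose=4:
        H0 returns (28, 8)
        H1 returns [8, (28, 8)]
        H2 returns [[8, (28, 8)]]
      branch[1] choose=0:
        H0 returns (32, 8)
        H1 returns [8, (32, 8)]
        H2 returns [[8, (32, 8)]]
  branch[1] choose=0:
    choose[4, 0] @ H2
      branch[0] choose=4:
        H0 returns (-4, 8)
        H1 returns [8, (-4, 8)]
        H2 returns [[8, (-4, 8)]]
      branch[1] choose=0:
        H0 returns (0, 8)
        H1 returns [8, (0, 8)]
        H2 returns [[8, (0, 8)]]
= [[8, (28, 8)], [8, (32, 8)], [8, (-4, 8)], [8, (0, 8)]]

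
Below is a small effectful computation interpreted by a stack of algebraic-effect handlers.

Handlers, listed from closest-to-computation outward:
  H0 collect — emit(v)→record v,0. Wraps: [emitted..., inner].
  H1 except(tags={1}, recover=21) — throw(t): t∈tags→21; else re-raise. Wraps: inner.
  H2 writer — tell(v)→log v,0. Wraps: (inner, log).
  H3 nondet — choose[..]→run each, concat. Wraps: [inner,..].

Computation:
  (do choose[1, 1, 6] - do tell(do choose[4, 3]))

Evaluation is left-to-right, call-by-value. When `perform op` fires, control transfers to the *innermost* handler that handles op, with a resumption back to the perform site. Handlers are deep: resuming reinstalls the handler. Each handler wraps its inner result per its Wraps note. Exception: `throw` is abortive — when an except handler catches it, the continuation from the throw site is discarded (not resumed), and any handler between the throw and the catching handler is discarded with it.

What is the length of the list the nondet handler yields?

Step-by-step:
choose[1, 1, 6] @ H3
  branch[0] choose=1:
    choose[4, 3] @ H3
      branch[0] choose=4:
        tell(4) @ H2 ⇒ log+=4
        H0 returns [1]
        H1 returns [1]
        H2 returns ([1], (4))
        H3 returns [([1], (4))]
      branch[1] choose=3:
        tell(3) @ H2 ⇒ log+=3
        H0 returns [1]
        H1 returns [1]
        H2 returns ([1], (3))
        H3 returns [([1], (3))]
  branch[1] choose=1:
    choose[4, 3] @ H3
      branch[0] choose=4:
        tell(4) @ H2 ⇒ log+=4
        H0 returns [1]
        H1 returns [1]
        H2 returns ([1], (4))
        H3 returns [([1], (4))]
      branch[1] choose=3:
        tell(3) @ H2 ⇒ log+=3
        H0 returns [1]
        H1 returns [1]
        H2 returns ([1], (3))
        H3 returns [([1], (3))]
  branch[2] choose=6:
    choose[4, 3] @ H3
      branch[0] choose=4:
        tell(4) @ H2 ⇒ log+=4
        H0 returns [6]
        H1 returns [6]
        H2 returns ([6], (4))
        H3 returns [([6], (4))]
      branch[1] choose=3:
        tell(3) @ H2 ⇒ log+=3
        H0 returns [6]
        H1 returns [6]
        H2 returns ([6], (3))
        H3 returns [([6], (3))]
= [([1], (4)), ([1], (3)), ([1], (4)), ([1], (3)), ([6], (4)), ([6], (3))]

Answer: 6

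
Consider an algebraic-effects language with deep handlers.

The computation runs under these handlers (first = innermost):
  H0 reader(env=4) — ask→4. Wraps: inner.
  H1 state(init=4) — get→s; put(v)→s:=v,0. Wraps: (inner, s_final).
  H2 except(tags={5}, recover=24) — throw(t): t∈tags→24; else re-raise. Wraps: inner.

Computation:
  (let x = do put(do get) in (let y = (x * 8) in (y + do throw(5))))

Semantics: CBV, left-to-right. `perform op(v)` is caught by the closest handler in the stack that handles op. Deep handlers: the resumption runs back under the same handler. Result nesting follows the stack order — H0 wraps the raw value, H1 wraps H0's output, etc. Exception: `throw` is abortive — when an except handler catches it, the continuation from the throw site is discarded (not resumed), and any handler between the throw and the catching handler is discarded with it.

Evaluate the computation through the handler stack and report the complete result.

Working:
get @ H1 ⇒ 4
put(4) @ H1 ⇒ s:=4
throw(5) @ H2 caught ⇒ 24
= 24

Answer: 24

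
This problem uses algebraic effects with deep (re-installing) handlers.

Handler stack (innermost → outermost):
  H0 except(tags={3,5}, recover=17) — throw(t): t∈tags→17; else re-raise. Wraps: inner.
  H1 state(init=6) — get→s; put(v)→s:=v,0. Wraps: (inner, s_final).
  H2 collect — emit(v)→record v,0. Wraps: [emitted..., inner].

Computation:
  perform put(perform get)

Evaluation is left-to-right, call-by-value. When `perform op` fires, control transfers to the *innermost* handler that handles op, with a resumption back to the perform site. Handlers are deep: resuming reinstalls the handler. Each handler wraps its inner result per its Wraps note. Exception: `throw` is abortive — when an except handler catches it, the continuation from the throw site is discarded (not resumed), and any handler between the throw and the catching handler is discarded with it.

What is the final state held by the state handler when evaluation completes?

Answer: 6

Working:
get @ H1 ⇒ 6
put(6) @ H1 ⇒ s:=6
H0 returns 0
H1 returns (0, 6)
H2 returns [(0, 6)]
= [(0, 6)]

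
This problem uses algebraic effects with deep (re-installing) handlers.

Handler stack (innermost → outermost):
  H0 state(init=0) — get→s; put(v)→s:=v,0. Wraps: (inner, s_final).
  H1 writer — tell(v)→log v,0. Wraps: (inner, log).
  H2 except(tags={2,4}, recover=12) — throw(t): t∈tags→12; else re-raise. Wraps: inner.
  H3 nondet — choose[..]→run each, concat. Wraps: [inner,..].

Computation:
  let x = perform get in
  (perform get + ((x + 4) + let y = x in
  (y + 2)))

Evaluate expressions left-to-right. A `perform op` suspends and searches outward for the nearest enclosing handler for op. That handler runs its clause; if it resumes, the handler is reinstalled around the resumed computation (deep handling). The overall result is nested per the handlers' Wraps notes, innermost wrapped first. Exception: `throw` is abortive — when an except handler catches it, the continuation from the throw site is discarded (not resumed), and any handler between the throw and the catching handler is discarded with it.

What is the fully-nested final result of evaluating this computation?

Evaluation trace:
get @ H0 ⇒ 0
get @ H0 ⇒ 0
H0 returns (6, 0)
H1 returns ((6, 0), ())
H2 returns ((6, 0), ())
H3 returns [((6, 0), ())]
= [((6, 0), ())]

Answer: [((6, 0), ())]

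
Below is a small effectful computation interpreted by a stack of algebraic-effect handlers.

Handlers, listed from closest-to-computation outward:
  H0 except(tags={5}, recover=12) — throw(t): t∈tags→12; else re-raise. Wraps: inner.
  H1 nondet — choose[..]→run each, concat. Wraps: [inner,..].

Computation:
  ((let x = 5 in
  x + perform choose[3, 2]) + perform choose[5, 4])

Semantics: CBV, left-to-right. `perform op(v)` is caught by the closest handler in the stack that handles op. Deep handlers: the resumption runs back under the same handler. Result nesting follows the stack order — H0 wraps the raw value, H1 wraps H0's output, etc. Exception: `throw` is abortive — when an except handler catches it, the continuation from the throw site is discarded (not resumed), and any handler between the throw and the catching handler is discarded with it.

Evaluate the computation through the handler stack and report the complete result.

Evaluation trace:
choose[3, 2] @ H1
  branch[0] choose=3:
    choose[5, 4] @ H1
      branch[0] choose=5:
        H0 returns 13
        H1 returns [13]
      branch[1] choose=4:
        H0 returns 12
        H1 returns [12]
  branch[1] choose=2:
    choose[5, 4] @ H1
      branch[0] choose=5:
        H0 returns 12
        H1 returns [12]
      branch[1] choose=4:
        H0 returns 11
        H1 returns [11]
= [13, 12, 12, 11]

Answer: [13, 12, 12, 11]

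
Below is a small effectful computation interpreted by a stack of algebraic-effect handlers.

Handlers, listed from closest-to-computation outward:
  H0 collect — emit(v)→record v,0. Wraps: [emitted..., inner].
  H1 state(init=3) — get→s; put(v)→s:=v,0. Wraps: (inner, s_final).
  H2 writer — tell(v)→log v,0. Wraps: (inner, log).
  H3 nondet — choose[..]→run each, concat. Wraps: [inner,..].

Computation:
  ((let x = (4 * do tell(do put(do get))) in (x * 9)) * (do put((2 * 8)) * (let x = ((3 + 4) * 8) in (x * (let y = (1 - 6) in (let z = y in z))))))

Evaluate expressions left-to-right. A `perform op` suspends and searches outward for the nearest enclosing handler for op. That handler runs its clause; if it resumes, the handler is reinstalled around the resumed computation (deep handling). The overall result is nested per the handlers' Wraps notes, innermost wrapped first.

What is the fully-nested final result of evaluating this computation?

Answer: [(([0], 16), (0))]

Step-by-step:
get @ H1 ⇒ 3
put(3) @ H1 ⇒ s:=3
tell(0) @ H2 ⇒ log+=0
put(16) @ H1 ⇒ s:=16
H0 returns [0]
H1 returns ([0], 16)
H2 returns (([0], 16), (0))
H3 returns [(([0], 16), (0))]
= [(([0], 16), (0))]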